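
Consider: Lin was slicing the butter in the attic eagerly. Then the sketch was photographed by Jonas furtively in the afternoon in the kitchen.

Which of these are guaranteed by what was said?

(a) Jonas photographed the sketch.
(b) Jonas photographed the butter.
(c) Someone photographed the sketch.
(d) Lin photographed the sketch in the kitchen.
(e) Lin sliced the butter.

(a) Entailed — dropping 'in the afternoon', 'in the kitchen', 'furtively' leaves a sub-description the original still satisfies.
(b) Not entailed — Jonas photographed the sketch, not the butter; the butter belongs to the slicing event.
(c) Entailed — the original entails any weakening of itself; this just drops 'in the afternoon', 'in the kitchen', 'furtively' and generalizes the agent.
(d) Not entailed — the passage has Jonas photographing the sketch, not Lin.
(e) Not entailed — 'was slicing' is progressive on an accomplishment; it does not entail the completed 'sliced'.

(a), (c)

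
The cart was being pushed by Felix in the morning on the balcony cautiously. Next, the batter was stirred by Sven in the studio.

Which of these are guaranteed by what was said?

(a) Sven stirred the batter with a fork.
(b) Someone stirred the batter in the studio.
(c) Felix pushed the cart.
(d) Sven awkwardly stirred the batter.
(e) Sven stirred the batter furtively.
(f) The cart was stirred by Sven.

(b), (c)

(a) Not entailed — 'with a fork' adds information not in the original event.
(b) Entailed — every conjunct here is already in the original stirring event.
(c) Entailed — 'push' is an activity; 'was pushing' entails that some pushing happened, so 'pushed' holds.
(d) Not entailed — 'awkwardly' adds information not in the original event.
(e) Not entailed — 'furtively' adds information not in the original event.
(f) Not entailed — Sven stirred the batter, not the cart; the cart belongs to the pushing event.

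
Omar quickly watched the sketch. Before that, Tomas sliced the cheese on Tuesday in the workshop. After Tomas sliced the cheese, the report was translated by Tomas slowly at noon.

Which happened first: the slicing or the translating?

The connectives place the slicing before the translating.

the slicing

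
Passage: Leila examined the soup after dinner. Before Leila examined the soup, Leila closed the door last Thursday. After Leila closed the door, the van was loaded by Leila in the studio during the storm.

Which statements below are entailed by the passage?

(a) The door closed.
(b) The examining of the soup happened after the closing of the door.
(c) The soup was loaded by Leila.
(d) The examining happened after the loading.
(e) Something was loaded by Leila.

(a) Entailed — 'Leila closed the door' is causative; it entails the inchoative 'the door closed'.
(b) Entailed — the narrative places the closing before the examining.
(c) Not entailed — Leila loaded the van, not the soup; the soup belongs to the examining event.
(d) Not entailed — the narrative doesn't order the loading relative to the examining.
(e) Entailed — the original entails any weakening of itself; this just drops 'during the storm', 'in the studio' and generalizes the patient.

(a), (b), (e)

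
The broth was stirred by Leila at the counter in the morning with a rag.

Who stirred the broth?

'Leila' marks the agent of the stirring event.

Leila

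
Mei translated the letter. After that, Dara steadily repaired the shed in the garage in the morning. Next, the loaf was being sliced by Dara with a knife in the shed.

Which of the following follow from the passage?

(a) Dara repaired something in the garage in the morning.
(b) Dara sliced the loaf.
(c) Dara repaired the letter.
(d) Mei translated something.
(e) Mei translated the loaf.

(a), (d)

(a) Entailed — this follows by dropping conjuncts from the repairing event's description.
(b) Not entailed — 'was slicing' is progressive on an accomplishment; it does not entail the completed 'sliced'.
(c) Not entailed — Dara repaired the shed, not the letter; the letter belongs to the translating event.
(d) Entailed — every conjunct here is already in the original translating event.
(e) Not entailed — Mei translated the letter, not the loaf; the loaf belongs to the slicing event.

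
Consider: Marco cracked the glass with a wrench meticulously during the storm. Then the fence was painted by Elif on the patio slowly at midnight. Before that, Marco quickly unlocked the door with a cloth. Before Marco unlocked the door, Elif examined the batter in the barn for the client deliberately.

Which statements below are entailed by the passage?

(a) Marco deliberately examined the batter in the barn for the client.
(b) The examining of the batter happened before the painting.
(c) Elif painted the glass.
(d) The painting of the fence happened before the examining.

(a) Not entailed — the passage has Elif examining the batter, not Marco.
(b) Entailed — the narrative places the examining before the painting.
(c) Not entailed — Elif painted the fence, not the glass; the glass belongs to the cracking event.
(d) Not entailed — the narrative places the examining before the painting, not after.

(b)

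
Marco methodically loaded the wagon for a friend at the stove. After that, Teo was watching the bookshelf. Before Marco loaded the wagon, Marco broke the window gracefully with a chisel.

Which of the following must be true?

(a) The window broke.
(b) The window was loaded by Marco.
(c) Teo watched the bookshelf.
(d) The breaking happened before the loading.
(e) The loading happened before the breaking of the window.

(a) Entailed — 'Marco broke the window' is causative; it entails the inchoative 'the window broke'.
(b) Not entailed — Marco loaded the wagon, not the window; the window belongs to the breaking event.
(c) Entailed — 'watch' is an activity; 'was watching' entails that some watching happened, so 'watched' holds.
(d) Entailed — the narrative places the breaking before the loading.
(e) Not entailed — the narrative places the breaking before the loading, not after.

(a), (c), (d)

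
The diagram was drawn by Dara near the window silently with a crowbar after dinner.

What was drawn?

the diagram

'the diagram' marks the patient of the drawing event.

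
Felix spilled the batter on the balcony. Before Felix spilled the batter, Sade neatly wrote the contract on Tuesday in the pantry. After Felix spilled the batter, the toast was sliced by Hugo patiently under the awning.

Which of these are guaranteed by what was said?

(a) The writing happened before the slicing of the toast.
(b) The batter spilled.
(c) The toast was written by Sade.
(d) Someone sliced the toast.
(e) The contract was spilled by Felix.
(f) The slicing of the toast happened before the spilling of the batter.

(a), (b), (d)

(a) Entailed — the narrative places the writing before the slicing.
(b) Entailed — 'Felix spilled the batter' is causative; it entails the inchoative 'the batter spilled'.
(c) Not entailed — Sade wrote the contract, not the toast; the toast belongs to the slicing event.
(d) Entailed — dropping 'patiently', 'under the awning' and generalizing the agent leaves a sub-description the original still satisfies.
(e) Not entailed — Felix spilled the batter, not the contract; the contract belongs to the writing event.
(f) Not entailed — the narrative places the spilling before the slicing, not after.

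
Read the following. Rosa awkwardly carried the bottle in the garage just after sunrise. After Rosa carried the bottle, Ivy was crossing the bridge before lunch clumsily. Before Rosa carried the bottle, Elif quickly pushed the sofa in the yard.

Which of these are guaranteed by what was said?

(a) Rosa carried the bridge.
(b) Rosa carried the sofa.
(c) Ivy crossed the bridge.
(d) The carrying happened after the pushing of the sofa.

(d)

(a) Not entailed — Rosa carried the bottle, not the bridge; the bridge belongs to the crossing event.
(b) Not entailed — Rosa carried the bottle, not the sofa; the sofa belongs to the pushing event.
(c) Not entailed — 'was crossing' is progressive on an accomplishment; it does not entail the completed 'crossed'.
(d) Entailed — the narrative places the pushing before the carrying.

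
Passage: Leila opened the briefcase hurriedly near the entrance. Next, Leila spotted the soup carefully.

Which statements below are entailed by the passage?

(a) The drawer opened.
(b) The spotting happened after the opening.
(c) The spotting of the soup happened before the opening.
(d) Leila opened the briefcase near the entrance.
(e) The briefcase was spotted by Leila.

(b), (d)

(a) Not entailed — the briefcase is what opened, not the drawer.
(b) Entailed — the narrative places the opening before the spotting.
(c) Not entailed — the narrative places the opening before the spotting, not after.
(d) Entailed — dropping 'hurriedly' leaves a sub-description the original still satisfies.
(e) Not entailed — Leila spotted the soup, not the briefcase; the briefcase belongs to the opening event.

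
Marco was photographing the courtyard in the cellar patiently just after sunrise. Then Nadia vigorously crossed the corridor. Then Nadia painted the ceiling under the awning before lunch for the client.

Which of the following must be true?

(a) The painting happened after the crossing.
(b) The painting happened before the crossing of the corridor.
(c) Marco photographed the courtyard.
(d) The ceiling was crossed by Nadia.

(a)

(a) Entailed — the narrative places the crossing before the painting.
(b) Not entailed — the narrative places the crossing before the painting, not after.
(c) Not entailed — 'was photographing' is progressive on an accomplishment; it does not entail the completed 'photographed'.
(d) Not entailed — Nadia crossed the corridor, not the ceiling; the ceiling belongs to the painting event.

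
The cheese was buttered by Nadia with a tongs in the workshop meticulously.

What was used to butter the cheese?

a tongs

'with a tongs' marks the instrument of the buttering event.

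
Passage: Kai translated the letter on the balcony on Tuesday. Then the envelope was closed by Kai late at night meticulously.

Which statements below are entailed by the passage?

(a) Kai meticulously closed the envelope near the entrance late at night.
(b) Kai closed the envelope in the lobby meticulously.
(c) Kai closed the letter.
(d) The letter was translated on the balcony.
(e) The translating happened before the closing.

(d), (e)

(a) Not entailed — 'near the entrance' adds information not in the original event.
(b) Not entailed — 'in the lobby' adds information not in the original event.
(c) Not entailed — Kai closed the envelope, not the letter; the letter belongs to the translating event.
(d) Entailed — the original entails any weakening of itself; this just drops 'on Tuesday' and generalizes the agent.
(e) Entailed — the narrative places the translating before the closing.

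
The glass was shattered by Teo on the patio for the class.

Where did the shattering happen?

'on the patio' marks the location of the shattering event.

on the patio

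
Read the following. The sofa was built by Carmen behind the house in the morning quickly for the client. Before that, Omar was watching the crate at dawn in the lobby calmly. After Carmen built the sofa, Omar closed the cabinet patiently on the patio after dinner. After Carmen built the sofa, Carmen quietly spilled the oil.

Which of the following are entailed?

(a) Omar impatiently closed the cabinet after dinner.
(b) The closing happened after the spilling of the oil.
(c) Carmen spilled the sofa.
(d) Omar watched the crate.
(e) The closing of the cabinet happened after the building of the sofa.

(a) Not entailed — 'impatiently' adds a manner not in (and inconsistent with) the original.
(b) Not entailed — the narrative doesn't order the spilling relative to the closing.
(c) Not entailed — Carmen spilled the oil, not the sofa; the sofa belongs to the building event.
(d) Entailed — 'watch' is an activity; 'was watching' entails that some watching happened, so 'watched' holds.
(e) Entailed — the narrative places the building before the closing.

(d), (e)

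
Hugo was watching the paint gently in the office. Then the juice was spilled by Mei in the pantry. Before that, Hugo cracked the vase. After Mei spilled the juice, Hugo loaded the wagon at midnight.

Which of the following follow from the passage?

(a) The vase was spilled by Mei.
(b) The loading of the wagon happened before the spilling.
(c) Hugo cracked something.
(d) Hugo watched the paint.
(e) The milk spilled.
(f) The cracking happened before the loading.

(c), (d), (f)

(a) Not entailed — Mei spilled the juice, not the vase; the vase belongs to the cracking event.
(b) Not entailed — the narrative places the spilling before the loading, not after.
(c) Entailed — generalizing the patient leaves a sub-description the original still satisfies.
(d) Entailed — 'watch' is an activity; 'was watching' entails that some watching happened, so 'watched' holds.
(e) Not entailed — the juice is what spilled, not the milk.
(f) Entailed — the narrative places the cracking before the loading.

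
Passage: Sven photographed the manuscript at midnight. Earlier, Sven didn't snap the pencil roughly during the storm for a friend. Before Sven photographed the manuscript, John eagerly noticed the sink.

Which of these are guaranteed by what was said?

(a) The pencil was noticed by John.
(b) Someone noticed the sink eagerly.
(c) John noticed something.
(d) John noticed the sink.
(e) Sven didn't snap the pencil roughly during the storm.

(b), (c), (d)

(a) Not entailed — John noticed the sink, not the pencil; the pencil belongs to the snapping event.
(b) Entailed — this follows by dropping conjuncts from the noticing event's description.
(c) Entailed — dropping 'eagerly' and generalizing the patient leaves a sub-description the original still satisfies.
(d) Entailed — dropping 'eagerly' leaves a sub-description the original still satisfies.
(e) Not entailed — dropping 'for a friend' under negation is not valid — the original leaves open that Sven snapped the pencil some other way.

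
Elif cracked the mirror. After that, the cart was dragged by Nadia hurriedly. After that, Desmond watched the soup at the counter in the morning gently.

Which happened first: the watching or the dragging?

The connectives place the dragging before the watching.

the dragging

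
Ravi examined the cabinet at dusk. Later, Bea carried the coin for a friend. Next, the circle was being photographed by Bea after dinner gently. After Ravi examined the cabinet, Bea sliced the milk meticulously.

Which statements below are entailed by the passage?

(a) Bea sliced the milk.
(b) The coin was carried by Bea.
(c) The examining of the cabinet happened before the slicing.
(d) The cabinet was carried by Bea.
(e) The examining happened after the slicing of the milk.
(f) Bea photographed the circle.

(a), (b), (c)

(a) Entailed — this follows by dropping conjuncts from the slicing event's description.
(b) Entailed — the original entails any weakening of itself; this just drops 'for a friend'.
(c) Entailed — the narrative places the examining before the slicing.
(d) Not entailed — Bea carried the coin, not the cabinet; the cabinet belongs to the examining event.
(e) Not entailed — the narrative places the examining before the slicing, not after.
(f) Not entailed — 'was photographing' is progressive on an accomplishment; it does not entail the completed 'photographed'.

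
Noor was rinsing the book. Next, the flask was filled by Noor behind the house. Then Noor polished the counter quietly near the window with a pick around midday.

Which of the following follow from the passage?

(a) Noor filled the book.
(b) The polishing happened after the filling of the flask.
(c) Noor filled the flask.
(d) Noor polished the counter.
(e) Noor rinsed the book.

(a) Not entailed — Noor filled the flask, not the book; the book belongs to the rinsing event.
(b) Entailed — the narrative places the filling before the polishing.
(c) Entailed — the original entails any weakening of itself; this just drops 'behind the house'.
(d) Entailed — this follows by dropping conjuncts from the polishing event's description.
(e) Entailed — 'rinse' is an activity; 'was rinsing' entails that some rinsing happened, so 'rinsed' holds.

(b), (c), (d), (e)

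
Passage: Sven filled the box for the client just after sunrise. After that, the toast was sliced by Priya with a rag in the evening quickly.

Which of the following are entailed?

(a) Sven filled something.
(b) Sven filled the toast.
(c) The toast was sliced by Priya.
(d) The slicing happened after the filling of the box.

(a), (c), (d)

(a) Entailed — this follows by dropping conjuncts from the filling event's description.
(b) Not entailed — Sven filled the box, not the toast; the toast belongs to the slicing event.
(c) Entailed — the original entails any weakening of itself; this just drops 'with a rag', 'in the evening', 'quickly'.
(d) Entailed — the narrative places the filling before the slicing.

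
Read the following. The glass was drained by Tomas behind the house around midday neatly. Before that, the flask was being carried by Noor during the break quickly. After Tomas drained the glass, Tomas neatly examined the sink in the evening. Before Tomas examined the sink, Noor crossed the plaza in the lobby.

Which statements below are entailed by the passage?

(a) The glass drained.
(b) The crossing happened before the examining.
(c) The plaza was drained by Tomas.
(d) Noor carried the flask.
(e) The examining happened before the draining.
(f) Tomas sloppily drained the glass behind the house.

(a), (b), (d)

(a) Entailed — 'Tomas drained the glass' is causative; it entails the inchoative 'the glass drained'.
(b) Entailed — the narrative places the crossing before the examining.
(c) Not entailed — Tomas drained the glass, not the plaza; the plaza belongs to the crossing event.
(d) Entailed — 'carry' is an activity; 'was carrying' entails that some carrying happened, so 'carried' holds.
(e) Not entailed — the narrative places the draining before the examining, not after.
(f) Not entailed — 'sloppily' adds a manner not in (and inconsistent with) the original.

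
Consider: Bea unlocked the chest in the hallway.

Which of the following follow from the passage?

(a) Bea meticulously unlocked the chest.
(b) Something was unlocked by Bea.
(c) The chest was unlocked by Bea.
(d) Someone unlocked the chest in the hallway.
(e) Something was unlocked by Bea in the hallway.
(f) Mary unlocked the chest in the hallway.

(a) Not entailed — 'meticulously' adds information not in the original event.
(b) Entailed — every conjunct here is already in the original unlocking event.
(c) Entailed — this follows by dropping conjuncts from the unlocking event's description.
(d) Entailed — the original entails any weakening of itself; this just generalizes the agent.
(e) Entailed — this follows by dropping conjuncts from the unlocking event's description.
(f) Not entailed — the passage has Bea unlocking the chest, not Mary.

(b), (c), (d), (e)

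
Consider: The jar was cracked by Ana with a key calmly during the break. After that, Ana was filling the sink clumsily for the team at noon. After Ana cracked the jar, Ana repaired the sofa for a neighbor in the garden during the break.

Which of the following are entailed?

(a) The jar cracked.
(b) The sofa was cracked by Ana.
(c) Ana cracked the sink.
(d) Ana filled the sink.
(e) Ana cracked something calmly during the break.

(a) Entailed — 'Ana cracked the jar' is causative; it entails the inchoative 'the jar cracked'.
(b) Not entailed — Ana cracked the jar, not the sofa; the sofa belongs to the repairing event.
(c) Not entailed — Ana cracked the jar, not the sink; the sink belongs to the filling event.
(d) Not entailed — 'was filling' is progressive on an accomplishment; it does not entail the completed 'filled'.
(e) Entailed — dropping 'with a key' and generalizing the patient leaves a sub-description the original still satisfies.

(a), (e)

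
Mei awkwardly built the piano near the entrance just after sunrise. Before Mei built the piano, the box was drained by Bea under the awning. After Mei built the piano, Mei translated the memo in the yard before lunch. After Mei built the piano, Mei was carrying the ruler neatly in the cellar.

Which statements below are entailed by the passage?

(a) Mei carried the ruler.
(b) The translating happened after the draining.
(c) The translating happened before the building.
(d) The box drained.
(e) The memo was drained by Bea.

(a), (b), (d)

(a) Entailed — 'carry' is an activity; 'was carrying' entails that some carrying happened, so 'carried' holds.
(b) Entailed — the narrative places the draining before the translating.
(c) Not entailed — the narrative places the building before the translating, not after.
(d) Entailed — 'Bea drained the box' is causative; it entails the inchoative 'the box drained'.
(e) Not entailed — Bea drained the box, not the memo; the memo belongs to the translating event.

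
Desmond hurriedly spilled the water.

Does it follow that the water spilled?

'Desmond spilled the water' is the causative; it entails the inchoative 'the water spilled'.

yes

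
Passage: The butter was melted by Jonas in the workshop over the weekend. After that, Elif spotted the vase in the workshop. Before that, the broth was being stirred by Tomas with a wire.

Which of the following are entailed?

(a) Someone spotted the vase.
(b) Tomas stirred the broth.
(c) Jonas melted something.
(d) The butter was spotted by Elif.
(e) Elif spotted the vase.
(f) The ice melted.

(a), (b), (c), (e)

(a) Entailed — dropping 'in the workshop' and generalizing the agent leaves a sub-description the original still satisfies.
(b) Entailed — 'stir' is an activity; 'was stirring' entails that some stirring happened, so 'stirred' holds.
(c) Entailed — the original entails any weakening of itself; this just drops 'over the weekend', 'in the workshop' and generalizes the patient.
(d) Not entailed — Elif spotted the vase, not the butter; the butter belongs to the melting event.
(e) Entailed — this follows by dropping conjuncts from the spotting event's description.
(f) Not entailed — the butter is what melted, not the ice.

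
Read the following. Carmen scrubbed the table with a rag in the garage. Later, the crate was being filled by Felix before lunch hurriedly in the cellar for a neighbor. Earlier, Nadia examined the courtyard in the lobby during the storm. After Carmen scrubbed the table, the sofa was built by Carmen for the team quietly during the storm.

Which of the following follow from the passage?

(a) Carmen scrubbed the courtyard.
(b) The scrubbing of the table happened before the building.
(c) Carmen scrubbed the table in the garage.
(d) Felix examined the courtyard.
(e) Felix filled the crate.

(a) Not entailed — Carmen scrubbed the table, not the courtyard; the courtyard belongs to the examining event.
(b) Entailed — the narrative places the scrubbing before the building.
(c) Entailed — the original entails any weakening of itself; this just drops 'with a rag'.
(d) Not entailed — the passage has Nadia examining the courtyard, not Felix.
(e) Not entailed — 'was filling' is progressive on an accomplishment; it does not entail the completed 'filled'.

(b), (c)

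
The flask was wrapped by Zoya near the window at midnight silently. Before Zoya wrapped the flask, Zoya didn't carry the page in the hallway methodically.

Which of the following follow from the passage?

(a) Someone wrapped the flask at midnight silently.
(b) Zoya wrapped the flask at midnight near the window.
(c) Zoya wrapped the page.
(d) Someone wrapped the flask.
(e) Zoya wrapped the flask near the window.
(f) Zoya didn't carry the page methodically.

(a), (b), (d), (e)

(a) Entailed — every conjunct here is already in the original wrapping event.
(b) Entailed — every conjunct here is already in the original wrapping event.
(c) Not entailed — Zoya wrapped the flask, not the page; the page belongs to the carrying event.
(d) Entailed — dropping 'at midnight', 'silently', 'near the window' and generalizing the agent leaves a sub-description the original still satisfies.
(e) Entailed — the original entails any weakening of itself; this just drops 'at midnight', 'silently'.
(f) Not entailed — dropping 'in the hallway' under negation is not valid — the original leaves open that Zoya carried the page some other way.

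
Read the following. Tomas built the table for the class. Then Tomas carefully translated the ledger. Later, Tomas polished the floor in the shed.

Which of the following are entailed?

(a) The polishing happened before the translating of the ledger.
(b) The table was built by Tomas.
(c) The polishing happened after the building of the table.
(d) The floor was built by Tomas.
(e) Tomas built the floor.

(a) Not entailed — the narrative places the translating before the polishing, not after.
(b) Entailed — this follows by dropping conjuncts from the building event's description.
(c) Entailed — the narrative places the building before the polishing.
(d) Not entailed — Tomas built the table, not the floor; the floor belongs to the polishing event.
(e) Not entailed — Tomas built the table, not the floor; the floor belongs to the polishing event.

(b), (c)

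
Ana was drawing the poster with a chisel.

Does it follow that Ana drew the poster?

no

'was drawing' is progressive; for an accomplishment like 'draw the poster', it doesn't entail completion.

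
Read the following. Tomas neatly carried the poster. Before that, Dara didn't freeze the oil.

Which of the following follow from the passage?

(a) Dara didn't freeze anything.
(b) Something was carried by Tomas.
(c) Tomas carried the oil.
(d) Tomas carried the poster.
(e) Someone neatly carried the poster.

(b), (d), (e)

(a) Not entailed — the original only denies this specific event; Dara may have frozen something else.
(b) Entailed — the original entails any weakening of itself; this just drops 'neatly' and generalizes the patient.
(c) Not entailed — Tomas carried the poster, not the oil; the oil belongs to the freezing event.
(d) Entailed — the original entails any weakening of itself; this just drops 'neatly'.
(e) Entailed — generalizing the agent leaves a sub-description the original still satisfies.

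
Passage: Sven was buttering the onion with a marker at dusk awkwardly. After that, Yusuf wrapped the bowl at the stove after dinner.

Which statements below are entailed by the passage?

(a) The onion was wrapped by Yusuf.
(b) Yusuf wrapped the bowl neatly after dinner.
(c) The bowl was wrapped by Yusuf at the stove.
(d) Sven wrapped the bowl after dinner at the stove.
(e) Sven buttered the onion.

(a) Not entailed — Yusuf wrapped the bowl, not the onion; the onion belongs to the buttering event.
(b) Not entailed — 'neatly' adds information not in the original event.
(c) Entailed — every conjunct here is already in the original wrapping event.
(d) Not entailed — the passage has Yusuf wrapping the bowl, not Sven.
(e) Not entailed — 'was buttering' is progressive on an accomplishment; it does not entail the completed 'buttered'.

(c)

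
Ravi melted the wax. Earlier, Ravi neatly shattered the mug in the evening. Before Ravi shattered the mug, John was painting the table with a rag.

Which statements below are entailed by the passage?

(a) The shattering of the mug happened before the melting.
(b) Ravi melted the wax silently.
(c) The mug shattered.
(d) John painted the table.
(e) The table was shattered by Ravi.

(a), (c)

(a) Entailed — the narrative places the shattering before the melting.
(b) Not entailed — 'silently' adds information not in the original event.
(c) Entailed — 'Ravi shattered the mug' is causative; it entails the inchoative 'the mug shattered'.
(d) Not entailed — 'was painting' is progressive on an accomplishment; it does not entail the completed 'painted'.
(e) Not entailed — Ravi shattered the mug, not the table; the table belongs to the painting event.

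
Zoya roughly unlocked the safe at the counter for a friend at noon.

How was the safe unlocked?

'roughly' marks the manner of the unlocking event.

roughly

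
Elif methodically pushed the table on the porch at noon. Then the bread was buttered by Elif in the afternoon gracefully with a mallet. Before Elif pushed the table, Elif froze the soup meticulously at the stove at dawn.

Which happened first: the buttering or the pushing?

The connectives place the pushing before the buttering.

the pushing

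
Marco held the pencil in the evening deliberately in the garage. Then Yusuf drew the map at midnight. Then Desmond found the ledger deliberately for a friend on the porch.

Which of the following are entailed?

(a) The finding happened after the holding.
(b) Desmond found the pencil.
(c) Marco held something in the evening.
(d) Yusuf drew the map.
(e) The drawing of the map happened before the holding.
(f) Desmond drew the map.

(a), (c), (d)

(a) Entailed — the narrative places the holding before the finding.
(b) Not entailed — Desmond found the ledger, not the pencil; the pencil belongs to the holding event.
(c) Entailed — dropping 'in the garage', 'deliberately' and generalizing the patient leaves a sub-description the original still satisfies.
(d) Entailed — the original entails any weakening of itself; this just drops 'at midnight'.
(e) Not entailed — the narrative places the holding before the drawing, not after.
(f) Not entailed — the passage has Yusuf drawing the map, not Desmond.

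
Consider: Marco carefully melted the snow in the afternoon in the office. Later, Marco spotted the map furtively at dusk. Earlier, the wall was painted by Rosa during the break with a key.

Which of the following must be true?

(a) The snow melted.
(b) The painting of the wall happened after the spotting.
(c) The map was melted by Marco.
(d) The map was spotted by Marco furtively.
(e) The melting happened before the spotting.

(a), (d), (e)

(a) Entailed — 'Marco melted the snow' is causative; it entails the inchoative 'the snow melted'.
(b) Not entailed — the narrative places the painting before the spotting, not after.
(c) Not entailed — Marco melted the snow, not the map; the map belongs to the spotting event.
(d) Entailed — dropping 'at dusk' leaves a sub-description the original still satisfies.
(e) Entailed — the narrative places the melting before the spotting.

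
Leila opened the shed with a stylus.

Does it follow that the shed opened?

'Leila opened the shed' is the causative; it entails the inchoative 'the shed opened'.

yes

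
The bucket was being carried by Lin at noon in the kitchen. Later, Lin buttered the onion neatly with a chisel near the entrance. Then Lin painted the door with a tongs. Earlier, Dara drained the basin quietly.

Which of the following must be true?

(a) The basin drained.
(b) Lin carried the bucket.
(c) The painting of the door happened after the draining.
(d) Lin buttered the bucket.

(a) Entailed — 'Dara drained the basin' is causative; it entails the inchoative 'the basin drained'.
(b) Entailed — 'carry' is an activity; 'was carrying' entails that some carrying happened, so 'carried' holds.
(c) Entailed — the narrative places the draining before the painting.
(d) Not entailed — Lin buttered the onion, not the bucket; the bucket belongs to the carrying event.

(a), (b), (c)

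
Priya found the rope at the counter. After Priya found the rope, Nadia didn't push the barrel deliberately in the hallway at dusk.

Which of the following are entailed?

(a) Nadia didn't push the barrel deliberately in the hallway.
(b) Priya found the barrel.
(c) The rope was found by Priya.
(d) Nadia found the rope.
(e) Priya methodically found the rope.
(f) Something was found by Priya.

(c), (f)

(a) Not entailed — dropping 'at dusk' under negation is not valid — the original leaves open that Nadia pushed the barrel some other way.
(b) Not entailed — Priya found the rope, not the barrel; the barrel belongs to the pushing event.
(c) Entailed — the original entails any weakening of itself; this just drops 'at the counter'.
(d) Not entailed — the passage has Priya finding the rope, not Nadia.
(e) Not entailed — 'methodically' adds information not in the original event.
(f) Entailed — dropping 'at the counter' and generalizing the patient leaves a sub-description the original still satisfies.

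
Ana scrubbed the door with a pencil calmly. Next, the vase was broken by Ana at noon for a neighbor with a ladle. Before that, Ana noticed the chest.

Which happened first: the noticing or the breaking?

the noticing

The connectives place the noticing before the breaking.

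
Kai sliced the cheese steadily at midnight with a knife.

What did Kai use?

a knife

'with a knife' marks the instrument of the slicing event.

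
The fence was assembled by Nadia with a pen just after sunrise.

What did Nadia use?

'with a pen' marks the instrument of the assembling event.

a pen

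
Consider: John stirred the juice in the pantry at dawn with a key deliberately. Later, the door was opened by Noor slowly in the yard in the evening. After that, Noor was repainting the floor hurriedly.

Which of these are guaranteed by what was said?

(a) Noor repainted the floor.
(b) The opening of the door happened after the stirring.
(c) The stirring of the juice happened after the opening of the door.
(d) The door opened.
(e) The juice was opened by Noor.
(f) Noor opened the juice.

(b), (d)

(a) Not entailed — 'was repainting' is progressive on an accomplishment; it does not entail the completed 'repainted'.
(b) Entailed — the narrative places the stirring before the opening.
(c) Not entailed — the narrative places the stirring before the opening, not after.
(d) Entailed — 'Noor opened the door' is causative; it entails the inchoative 'the door opened'.
(e) Not entailed — Noor opened the door, not the juice; the juice belongs to the stirring event.
(f) Not entailed — Noor opened the door, not the juice; the juice belongs to the stirring event.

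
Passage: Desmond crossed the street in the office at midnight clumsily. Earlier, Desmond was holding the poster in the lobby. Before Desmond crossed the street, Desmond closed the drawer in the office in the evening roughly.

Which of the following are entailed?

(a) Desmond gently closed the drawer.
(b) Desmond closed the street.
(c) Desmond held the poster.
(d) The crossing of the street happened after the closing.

(a) Not entailed — 'gently' adds a manner not in (and inconsistent with) the original.
(b) Not entailed — Desmond closed the drawer, not the street; the street belongs to the crossing event.
(c) Entailed — 'hold' is an activity; 'was holding' entails that some holding happened, so 'held' holds.
(d) Entailed — the narrative places the closing before the crossing.

(c), (d)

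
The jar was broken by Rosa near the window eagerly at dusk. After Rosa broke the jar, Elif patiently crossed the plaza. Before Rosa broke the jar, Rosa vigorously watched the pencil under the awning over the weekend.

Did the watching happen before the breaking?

The narrative orders the watching before the breaking.

yes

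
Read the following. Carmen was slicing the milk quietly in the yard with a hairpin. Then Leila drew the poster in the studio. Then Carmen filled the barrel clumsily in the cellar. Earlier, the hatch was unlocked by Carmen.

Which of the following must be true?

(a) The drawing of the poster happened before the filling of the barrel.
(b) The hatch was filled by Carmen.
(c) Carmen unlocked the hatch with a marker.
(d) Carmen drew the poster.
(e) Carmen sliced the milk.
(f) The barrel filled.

(a), (f)

(a) Entailed — the narrative places the drawing before the filling.
(b) Not entailed — Carmen filled the barrel, not the hatch; the hatch belongs to the unlocking event.
(c) Not entailed — 'with a marker' adds information not in the original event.
(d) Not entailed — the passage has Leila drawing the poster, not Carmen.
(e) Not entailed — 'was slicing' is progressive on an accomplishment; it does not entail the completed 'sliced'.
(f) Entailed — 'Carmen filled the barrel' is causative; it entails the inchoative 'the barrel filled'.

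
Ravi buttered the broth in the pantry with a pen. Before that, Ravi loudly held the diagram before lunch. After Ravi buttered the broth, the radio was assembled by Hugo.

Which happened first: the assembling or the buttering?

The connectives place the buttering before the assembling.

the buttering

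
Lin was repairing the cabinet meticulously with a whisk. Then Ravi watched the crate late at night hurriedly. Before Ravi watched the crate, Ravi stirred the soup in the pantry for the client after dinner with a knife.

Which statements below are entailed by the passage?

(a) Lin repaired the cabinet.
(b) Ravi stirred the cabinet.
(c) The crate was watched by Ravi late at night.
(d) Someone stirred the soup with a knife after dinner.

(c), (d)

(a) Not entailed — 'was repairing' is progressive on an accomplishment; it does not entail the completed 'repaired'.
(b) Not entailed — Ravi stirred the soup, not the cabinet; the cabinet belongs to the repairing event.
(c) Entailed — every conjunct here is already in the original watching event.
(d) Entailed — this follows by dropping conjuncts from the stirring event's description.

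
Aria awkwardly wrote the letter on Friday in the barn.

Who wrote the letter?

'Aria' marks the agent of the writing event.

Aria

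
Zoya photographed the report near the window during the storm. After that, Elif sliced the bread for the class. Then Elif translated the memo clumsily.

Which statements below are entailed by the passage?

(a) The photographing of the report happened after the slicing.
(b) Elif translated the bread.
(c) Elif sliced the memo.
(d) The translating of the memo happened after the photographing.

(a) Not entailed — the narrative places the photographing before the slicing, not after.
(b) Not entailed — Elif translated the memo, not the bread; the bread belongs to the slicing event.
(c) Not entailed — Elif sliced the bread, not the memo; the memo belongs to the translating event.
(d) Entailed — the narrative places the photographing before the translating.

(d)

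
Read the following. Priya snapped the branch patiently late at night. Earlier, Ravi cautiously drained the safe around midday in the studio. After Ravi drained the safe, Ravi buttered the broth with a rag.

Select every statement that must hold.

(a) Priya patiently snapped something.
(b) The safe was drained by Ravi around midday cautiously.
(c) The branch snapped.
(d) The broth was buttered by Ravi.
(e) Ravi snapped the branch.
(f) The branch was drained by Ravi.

(a), (b), (c), (d)

(a) Entailed — dropping 'late at night' and generalizing the patient leaves a sub-description the original still satisfies.
(b) Entailed — dropping 'in the studio' leaves a sub-description the original still satisfies.
(c) Entailed — 'Priya snapped the branch' is causative; it entails the inchoative 'the branch snapped'.
(d) Entailed — every conjunct here is already in the original buttering event.
(e) Not entailed — the passage has Priya snapping the branch, not Ravi.
(f) Not entailed — Ravi drained the safe, not the branch; the branch belongs to the snapping event.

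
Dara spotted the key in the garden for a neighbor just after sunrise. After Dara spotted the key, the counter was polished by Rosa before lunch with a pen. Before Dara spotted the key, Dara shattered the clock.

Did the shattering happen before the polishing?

yes

The narrative orders the shattering before the polishing.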